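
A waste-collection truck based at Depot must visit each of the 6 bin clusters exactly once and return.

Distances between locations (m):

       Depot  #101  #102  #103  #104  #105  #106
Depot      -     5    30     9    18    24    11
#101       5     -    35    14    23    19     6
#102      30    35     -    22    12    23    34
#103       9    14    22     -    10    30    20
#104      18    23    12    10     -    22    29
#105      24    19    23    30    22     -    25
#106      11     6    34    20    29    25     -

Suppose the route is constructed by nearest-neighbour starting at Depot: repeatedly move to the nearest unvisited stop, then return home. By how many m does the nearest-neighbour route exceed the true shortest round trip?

The nearest-neighbour route is 10 m longer than optimal.

Depot: #101=5, #103=9, #106=11, #104=18, #105=24, #102=30 ⇒ #101
#101: #106=6, #103=14, #105=19, #104=23, #102=35 ⇒ #106
#106: #103=20, #105=25, #104=29, #102=34 ⇒ #103
#103: #104=10, #102=22, #105=30 ⇒ #104
#104: #102=12, #105=22 ⇒ #102
#102: #105=23 ⇒ #105
NN route Depot → #101 → #106 → #103 → #104 → #102 → #105 → Depot costs 100.
Optimal: Depot → #101 → #106 → #105 → #102 → #104 → #103 → Depot costs 90 (by enumerating all 360 distinct tours).
Excess = 100 − 90 = 10.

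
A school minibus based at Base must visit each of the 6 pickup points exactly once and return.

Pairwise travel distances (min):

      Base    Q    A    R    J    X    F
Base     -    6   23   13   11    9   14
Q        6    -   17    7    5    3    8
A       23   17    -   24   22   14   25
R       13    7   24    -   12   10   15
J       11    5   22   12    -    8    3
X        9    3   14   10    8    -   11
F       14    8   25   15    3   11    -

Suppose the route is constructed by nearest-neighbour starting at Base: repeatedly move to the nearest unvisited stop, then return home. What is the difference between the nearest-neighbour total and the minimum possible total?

6 min longer than the optimal tour.

From Base: Q=6, X=9, J=11, R=13, F=14, A=23 → choose Q (6).
From Q: X=3, J=5, R=7, F=8, A=17 → choose X (3).
From X: J=8, R=10, F=11, A=14 → choose J (8).
From J: F=3, R=12, A=22 → choose F (3).
From F: R=15, A=25 → choose R (15).
From R: A=24 → choose A (24).
NN route Base → Q → X → J → F → R → A → Base costs 82.
Optimal: Base → Q → A → X → R → J → F → Base costs 76 (by enumerating all 360 distinct tours).
Excess = 82 − 76 = 6.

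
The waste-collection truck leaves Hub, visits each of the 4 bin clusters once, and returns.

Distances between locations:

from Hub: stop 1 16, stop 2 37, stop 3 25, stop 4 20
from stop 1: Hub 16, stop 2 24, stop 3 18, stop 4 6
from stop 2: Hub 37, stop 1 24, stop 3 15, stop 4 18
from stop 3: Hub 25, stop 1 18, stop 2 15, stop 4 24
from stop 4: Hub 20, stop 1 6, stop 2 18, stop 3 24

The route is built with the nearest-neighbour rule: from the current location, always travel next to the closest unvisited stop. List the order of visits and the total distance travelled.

Nearest-neighbour total = 80; route Hub → stop 1 → stop 4 → stop 2 → stop 3 → Hub.

From Hub: distances to unvisited — stop 1=16, stop 4=20, stop 3=25, stop 2=37. Nearest is stop 1 (16).
From stop 1: distances to unvisited — stop 4=6, stop 3=18, stop 2=24. Nearest is stop 4 (6).
From stop 4: distances to unvisited — stop 2=18, stop 3=24. Nearest is stop 2 (18).
From stop 2: distances to unvisited — stop 3=15. Nearest is stop 3 (15).
Return stop 3→Hub: 25.
Total = 16 + 6 + 18 + 15 + 25 = 80.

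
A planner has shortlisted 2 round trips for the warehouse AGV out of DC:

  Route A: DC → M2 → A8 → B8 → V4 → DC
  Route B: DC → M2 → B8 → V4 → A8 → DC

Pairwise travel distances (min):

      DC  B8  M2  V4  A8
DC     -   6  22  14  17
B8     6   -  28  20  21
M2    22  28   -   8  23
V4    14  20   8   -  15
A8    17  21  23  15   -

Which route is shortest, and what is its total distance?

100 min — Route A is the shortest.

Route A: 22 + 23 + 21 + 20 + 14 = 100
Route B: 22 + 28 + 20 + 15 + 17 = 102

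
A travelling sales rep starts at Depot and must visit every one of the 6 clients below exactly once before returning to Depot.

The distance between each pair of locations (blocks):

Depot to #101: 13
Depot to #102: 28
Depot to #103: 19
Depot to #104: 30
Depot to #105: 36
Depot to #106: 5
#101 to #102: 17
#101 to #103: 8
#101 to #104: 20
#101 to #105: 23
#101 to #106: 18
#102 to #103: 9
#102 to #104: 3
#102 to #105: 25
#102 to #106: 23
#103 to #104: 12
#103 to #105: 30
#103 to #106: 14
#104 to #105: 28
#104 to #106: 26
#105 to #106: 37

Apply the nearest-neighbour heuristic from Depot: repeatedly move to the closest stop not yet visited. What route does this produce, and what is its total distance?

Total distance 111 blocks via the nearest-neighbour route Depot → #106 → #103 → #101 → #102 → #104 → #105 → Depot.

At Depot the remaining stops are #106 5, #101 13, #103 19, #102 28, #104 30, #105 36; go to #106.
At #106 the remaining stops are #103 14, #101 18, #102 23, #104 26, #105 37; go to #103.
At #103 the remaining stops are #101 8, #102 9, #104 12, #105 30; go to #101.
At #101 the remaining stops are #102 17, #104 20, #105 23; go to #102.
At #102 the remaining stops are #104 3, #105 25; go to #104.
At #104 the remaining stops are #105 28; go to #105.
Return #105→Depot: 36.
Total = 5 + 14 + 8 + 17 + 3 + 28 + 36 = 111.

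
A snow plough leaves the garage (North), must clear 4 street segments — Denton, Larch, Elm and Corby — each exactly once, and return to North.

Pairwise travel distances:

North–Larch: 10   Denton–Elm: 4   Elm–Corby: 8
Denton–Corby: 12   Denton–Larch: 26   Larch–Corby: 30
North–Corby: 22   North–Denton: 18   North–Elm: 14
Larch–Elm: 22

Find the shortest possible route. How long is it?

With 4 stops there are 4!/2 = 12 distinct round trips (a route and its reverse cost the same).
North - Denton - Larch - Elm - Corby - North: 18+26+22+8+22 = 96
North - Denton - Larch - Corby - Elm - North: 18+26+30+8+14 = 96
North - Denton - Elm - Larch - Corby - North: 18+4+22+30+22 = 96
North - Denton - Elm - Corby - Larch - North: 18+4+8+30+10 = 70
North - Denton - Corby - Larch - Elm - North: 18+12+30+22+14 = 96
North - Denton - Corby - Elm - Larch - North: 18+12+8+22+10 = 70
North - Larch - Denton - Elm - Corby - North: 10+26+4+8+22 = 70
North - Larch - Denton - Corby - Elm - North: 10+26+12+8+14 = 70
North - Larch - Elm - Denton - Corby - North: 10+22+4+12+22 = 70
North - Larch - Corby - Denton - Elm - North: 10+30+12+4+14 = 70
North - Elm - Denton - Larch - Corby - North: 14+4+26+30+22 = 96
North - Elm - Larch - Denton - Corby - North: 14+22+26+12+22 = 96
The minimum is 70.
One optimal route: North → Denton → Elm → Corby → Larch → North (or its reverse).

Minimum total distance: 70.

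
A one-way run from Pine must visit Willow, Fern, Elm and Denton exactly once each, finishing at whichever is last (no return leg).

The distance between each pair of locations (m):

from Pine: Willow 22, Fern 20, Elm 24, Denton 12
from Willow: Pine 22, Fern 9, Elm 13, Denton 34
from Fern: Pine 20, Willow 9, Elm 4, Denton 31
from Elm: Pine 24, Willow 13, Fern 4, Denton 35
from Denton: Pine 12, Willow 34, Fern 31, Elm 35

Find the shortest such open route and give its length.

There are 4! = 24 possible orderings.
Pine → Willow → Fern → Elm → Denton: 22+9+4+35 = 70
Pine → Willow → Fern → Denton → Elm: 22+9+31+35 = 97
Pine → Willow → Elm → Fern → Denton: 22+13+4+31 = 70
Pine → Willow → Elm → Denton → Fern: 22+13+35+31 = 101
Pine → Willow → Denton → Fern → Elm: 22+34+31+4 = 91
Pine → Willow → Denton → Elm → Fern: 22+34+35+4 = 95
Pine → Fern → Willow → Elm → Denton: 20+9+13+35 = 77
Pine → Fern → Willow → Denton → Elm: 20+9+34+35 = 98
Pine → Fern → Elm → Willow → Denton: 20+4+13+34 = 71
Pine → Fern → Elm → Denton → Willow: 20+4+35+34 = 93
Pine → Fern → Denton → Willow → Elm: 20+31+34+13 = 98
Pine → Fern → Denton → Elm → Willow: 20+31+35+13 = 99
Pine → Elm → Willow → Fern → Denton: 24+13+9+31 = 77
Pine → Elm → Willow → Denton → Fern: 24+13+34+31 = 102
… (10 more)
Pine → Denton → Willow → Fern → Elm: 12+34+9+4 = 59  ← best
The minimum is 59.
One shortest path: Pine → Denton → Willow → Fern → Elm.

Minimum one-way distance = 59 m.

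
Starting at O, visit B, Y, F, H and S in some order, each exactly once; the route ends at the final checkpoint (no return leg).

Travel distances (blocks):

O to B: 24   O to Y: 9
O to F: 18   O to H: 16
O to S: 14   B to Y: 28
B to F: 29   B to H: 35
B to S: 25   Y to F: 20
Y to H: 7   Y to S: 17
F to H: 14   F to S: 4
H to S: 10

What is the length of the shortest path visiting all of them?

Shortest open route: 59 blocks.

There are 5! = 120 possible orderings.
O→B→Y→F→H→S: 24+28+20+14+10 = 96
O→B→Y→F→S→H: 24+28+20+4+10 = 86
O→B→Y→H→F→S: 24+28+7+14+4 = 77
O→B→Y→H→S→F: 24+28+7+10+4 = 73
O→B→Y→S→F→H: 24+28+17+4+14 = 87
O→B→Y→S→H→F: 24+28+17+10+14 = 93
O→B→F→Y→H→S: 24+29+20+7+10 = 90
O→B→F→Y→S→H: 24+29+20+17+10 = 100
O→B→F→H→Y→S: 24+29+14+7+17 = 91
O→B→F→H→S→Y: 24+29+14+10+17 = 94
O→B→F→S→Y→H: 24+29+4+17+7 = 81
O→B→F→S→H→Y: 24+29+4+10+7 = 74
O→B→H→Y→F→S: 24+35+7+20+4 = 90
O→B→H→Y→S→F: 24+35+7+17+4 = 87
… (106 more)
O→Y→H→F→S→B: 9+7+14+4+25 = 59  ← best
The minimum is 59.
One shortest path: O → Y → H → F → S → B.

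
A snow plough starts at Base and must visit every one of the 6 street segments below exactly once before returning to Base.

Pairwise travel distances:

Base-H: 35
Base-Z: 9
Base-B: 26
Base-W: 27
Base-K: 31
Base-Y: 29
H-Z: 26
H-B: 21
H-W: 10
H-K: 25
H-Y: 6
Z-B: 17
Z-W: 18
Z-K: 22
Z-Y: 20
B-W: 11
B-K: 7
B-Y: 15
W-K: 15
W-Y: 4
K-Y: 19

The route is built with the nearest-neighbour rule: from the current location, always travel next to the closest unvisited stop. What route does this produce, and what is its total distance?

At Base the remaining stops are Z 9, B 26, W 27, Y 29, K 31, H 35; go to Z.
At Z the remaining stops are B 17, W 18, Y 20, K 22, H 26; go to B.
At B the remaining stops are K 7, W 11, Y 15, H 21; go to K.
At K the remaining stops are W 15, Y 19, H 25; go to W.
At W the remaining stops are Y 4, H 10; go to Y.
At Y the remaining stops are H 6; go to H.
Return H→Base: 35.
Total = 9 + 17 + 7 + 15 + 4 + 6 + 35 = 93.

Total distance 93 via the nearest-neighbour route Base → Z → B → K → W → Y → H → Base.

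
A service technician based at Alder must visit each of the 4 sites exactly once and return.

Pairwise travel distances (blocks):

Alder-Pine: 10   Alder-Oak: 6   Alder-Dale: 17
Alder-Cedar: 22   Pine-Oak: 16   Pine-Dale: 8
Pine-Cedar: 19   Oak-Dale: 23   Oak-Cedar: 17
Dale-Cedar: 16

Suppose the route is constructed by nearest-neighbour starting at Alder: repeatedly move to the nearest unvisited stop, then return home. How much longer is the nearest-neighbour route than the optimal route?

From Alder: Oak=6, Pine=10, Dale=17, Cedar=22 → choose Oak (6).
From Oak: Pine=16, Cedar=17, Dale=23 → choose Pine (16).
From Pine: Dale=8, Cedar=19 → choose Dale (8).
From Dale: Cedar=16 → choose Cedar (16).
NN route Alder → Oak → Pine → Dale → Cedar → Alder costs 68.
Optimal: Alder → Pine → Dale → Cedar → Oak → Alder costs 57 (by enumerating all 12 distinct tours).
Excess = 68 − 57 = 11.

The nearest-neighbour route is 11 blocks longer than optimal.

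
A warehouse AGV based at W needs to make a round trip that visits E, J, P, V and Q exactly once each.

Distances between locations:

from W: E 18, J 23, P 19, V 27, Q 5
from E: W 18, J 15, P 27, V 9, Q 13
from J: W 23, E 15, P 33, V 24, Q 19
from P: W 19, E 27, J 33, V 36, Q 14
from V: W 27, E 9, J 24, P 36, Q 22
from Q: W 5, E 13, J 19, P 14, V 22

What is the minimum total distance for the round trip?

Shortest round trip = 102.

W→E→J→P→V→Q→W: 18+15+33+36+22+5 = 129
W→E→J→P→Q→V→W: 18+15+33+14+22+27 = 129
W→E→J→V→P→Q→W: 18+15+24+36+14+5 = 112
W→E→J→V→Q→P→W: 18+15+24+22+14+19 = 112
W→E→J→Q→P→V→W: 18+15+19+14+36+27 = 129
W→E→J→Q→V→P→W: 18+15+19+22+36+19 = 129
W→E→P→J→V→Q→W: 18+27+33+24+22+5 = 129
W→E→P→J→Q→V→W: 18+27+33+19+22+27 = 146
W→E→P→V→J→Q→W: 18+27+36+24+19+5 = 129
W→E→P→V→Q→J→W: 18+27+36+22+19+23 = 145
W→E→P→Q→J→V→W: 18+27+14+19+24+27 = 129
W→E→P→Q→V→J→W: 18+27+14+22+24+23 = 128
W→E→V→J→P→Q→W: 18+9+24+33+14+5 = 103
W→E→V→J→Q→P→W: 18+9+24+19+14+19 = 103
… (46 more)
W→J→E→V→P→Q→W: 23+15+9+36+14+5 = 102  ← best
The minimum is 102.
One optimal route: W → J → E → V → P → Q → W (or its reverse).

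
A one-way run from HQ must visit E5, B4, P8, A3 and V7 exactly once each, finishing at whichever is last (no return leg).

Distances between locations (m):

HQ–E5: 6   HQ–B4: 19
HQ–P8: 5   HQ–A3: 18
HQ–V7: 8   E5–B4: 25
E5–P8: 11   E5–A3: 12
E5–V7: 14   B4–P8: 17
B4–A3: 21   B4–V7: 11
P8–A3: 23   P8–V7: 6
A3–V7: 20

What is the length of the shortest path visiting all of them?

There are 5! = 120 possible orderings.
HQ→E5→B4→P8→A3→V7: 6+25+17+23+20 = 91
HQ→E5→B4→P8→V7→A3: 6+25+17+6+20 = 74
HQ→E5→B4→A3→P8→V7: 6+25+21+23+6 = 81
HQ→E5→B4→A3→V7→P8: 6+25+21+20+6 = 78
HQ→E5→B4→V7→P8→A3: 6+25+11+6+23 = 71
HQ→E5→B4→V7→A3→P8: 6+25+11+20+23 = 85
HQ→E5→P8→B4→A3→V7: 6+11+17+21+20 = 75
HQ→E5→P8→B4→V7→A3: 6+11+17+11+20 = 65
HQ→E5→P8→A3→B4→V7: 6+11+23+21+11 = 72
HQ→E5→P8→A3→V7→B4: 6+11+23+20+11 = 71
HQ→E5→P8→V7→B4→A3: 6+11+6+11+21 = 55
HQ→E5→P8→V7→A3→B4: 6+11+6+20+21 = 64
HQ→E5→A3→B4→P8→V7: 6+12+21+17+6 = 62
HQ→E5→A3→B4→V7→P8: 6+12+21+11+6 = 56
… (106 more)
The minimum is 55.
One shortest path: HQ → E5 → P8 → V7 → B4 → A3.

Shortest open route: 55 m.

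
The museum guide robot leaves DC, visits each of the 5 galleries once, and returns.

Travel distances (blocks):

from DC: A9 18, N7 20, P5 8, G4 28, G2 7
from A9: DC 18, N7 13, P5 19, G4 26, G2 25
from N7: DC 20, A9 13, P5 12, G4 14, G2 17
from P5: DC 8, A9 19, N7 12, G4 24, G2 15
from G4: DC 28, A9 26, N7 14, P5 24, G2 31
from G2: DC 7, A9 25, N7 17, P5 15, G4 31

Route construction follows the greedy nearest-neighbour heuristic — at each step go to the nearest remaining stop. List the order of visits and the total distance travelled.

At DC the remaining stops are G2 7, P5 8, A9 18, N7 20, G4 28; go to G2.
At G2 the remaining stops are P5 15, N7 17, A9 25, G4 31; go to P5.
At P5 the remaining stops are N7 12, A9 19, G4 24; go to N7.
At N7 the remaining stops are A9 13, G4 14; go to A9.
At A9 the remaining stops are G4 26; go to G4.
Return G4→DC: 28.
Total = 7 + 15 + 12 + 13 + 26 + 28 = 101.

Nearest-neighbour total = 101 blocks; route DC → G2 → P5 → N7 → A9 → G4 → DC.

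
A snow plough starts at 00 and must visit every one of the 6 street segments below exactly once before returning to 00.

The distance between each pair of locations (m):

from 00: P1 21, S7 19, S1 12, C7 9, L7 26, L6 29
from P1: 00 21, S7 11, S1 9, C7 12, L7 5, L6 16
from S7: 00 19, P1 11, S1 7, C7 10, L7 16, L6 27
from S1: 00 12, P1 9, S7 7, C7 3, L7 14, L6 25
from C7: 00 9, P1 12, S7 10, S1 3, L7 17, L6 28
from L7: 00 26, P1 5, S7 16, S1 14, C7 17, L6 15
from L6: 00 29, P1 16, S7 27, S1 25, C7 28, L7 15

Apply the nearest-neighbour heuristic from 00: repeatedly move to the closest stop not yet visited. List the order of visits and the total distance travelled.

79 m along 00 → C7 → S1 → S7 → P1 → L7 → L6 → 00.

00 → [C7:9 / S1:12 / S7:19 / P1:21 / L7:26 / L6:29] → C7 (9)
C7 → [S1:3 / S7:10 / P1:12 / L7:17 / L6:28] → S1 (3)
S1 → [S7:7 / P1:9 / L7:14 / L6:25] → S7 (7)
S7 → [P1:11 / L7:16 / L6:27] → P1 (11)
P1 → [L7:5 / L6:16] → L7 (5)
L7 → [L6:15] → L6 (15)
Return L6→00: 29.
Total = 9 + 3 + 7 + 11 + 5 + 15 + 29 = 79.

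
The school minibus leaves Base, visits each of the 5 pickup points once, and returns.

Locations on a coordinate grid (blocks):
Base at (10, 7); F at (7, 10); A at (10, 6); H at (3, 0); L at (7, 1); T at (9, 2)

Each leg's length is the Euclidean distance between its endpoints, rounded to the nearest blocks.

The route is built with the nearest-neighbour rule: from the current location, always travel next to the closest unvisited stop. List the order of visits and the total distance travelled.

Total distance 26 blocks via the nearest-neighbour route Base → A → T → L → H → F → Base.

Base → [A:1 / F:4 / T:5 / L:7 / H:10] → A (1)
A → [T:4 / F:5 / L:6 / H:9] → T (4)
T → [L:2 / H:6 / F:8] → L (2)
L → [H:4 / F:9] → H (4)
H → [F:11] → F (11)
Return F→Base: 4.
Total = 1 + 4 + 2 + 4 + 11 + 4 = 26.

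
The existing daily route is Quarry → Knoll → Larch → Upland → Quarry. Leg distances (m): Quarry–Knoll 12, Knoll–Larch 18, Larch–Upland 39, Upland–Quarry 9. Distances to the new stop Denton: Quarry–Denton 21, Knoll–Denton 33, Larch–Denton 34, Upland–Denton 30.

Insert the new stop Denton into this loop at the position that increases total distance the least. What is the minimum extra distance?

Insertion cost between consecutive stops i–j is d(i,Denton) + d(Denton,j) − d(i,j):
  between Quarry and Knoll: 21 + 33 − 12 = 42
  between Knoll and Larch: 33 + 34 − 18 = 49
  between Larch and Upland: 34 + 30 − 39 = 25
  between Upland and Quarry: 30 + 21 − 9 = 42
Cheapest insertion is between Larch and Upland, adding 25.
New total = 78 + 25 = 103.

+25 m — insert Denton between Larch and Upland.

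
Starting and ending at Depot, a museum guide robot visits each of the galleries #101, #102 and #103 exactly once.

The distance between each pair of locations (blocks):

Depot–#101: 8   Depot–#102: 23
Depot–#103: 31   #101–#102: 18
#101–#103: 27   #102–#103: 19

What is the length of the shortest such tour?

Depot - #101 - #102 - #103 - Depot: 8+18+19+31 = 76
Depot - #101 - #103 - #102 - Depot: 8+27+19+23 = 77
Depot - #102 - #101 - #103 - Depot: 23+18+27+31 = 99
The minimum is 76.
One optimal route: Depot → #101 → #102 → #103 → Depot (or its reverse).

Minimum total distance: 76 blocks.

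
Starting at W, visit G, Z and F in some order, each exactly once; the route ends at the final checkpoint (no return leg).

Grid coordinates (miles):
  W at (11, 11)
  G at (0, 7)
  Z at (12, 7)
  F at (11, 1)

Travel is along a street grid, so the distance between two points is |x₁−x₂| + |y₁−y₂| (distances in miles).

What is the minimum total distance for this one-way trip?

Shortest open route: 29 miles.

There are 3! = 6 possible orderings.
W→G→Z→F: 15+12+7 = 34
W→G→F→Z: 15+17+7 = 39
W→Z→G→F: 5+12+17 = 34
W→Z→F→G: 5+7+17 = 29
W→F→G→Z: 10+17+12 = 39
W→F→Z→G: 10+7+12 = 29
The minimum is 29.
One shortest path: W → Z → F → G.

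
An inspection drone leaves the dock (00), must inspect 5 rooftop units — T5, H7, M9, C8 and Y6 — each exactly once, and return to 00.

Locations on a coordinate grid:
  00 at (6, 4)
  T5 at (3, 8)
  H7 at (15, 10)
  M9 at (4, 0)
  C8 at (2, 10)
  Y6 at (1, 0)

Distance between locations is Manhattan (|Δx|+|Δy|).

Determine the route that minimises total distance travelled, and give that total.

00→T5→H7→M9→C8→Y6→00: 7+14+21+12+11+9 = 74
00→T5→H7→M9→Y6→C8→00: 7+14+21+3+11+10 = 66
00→T5→H7→C8→M9→Y6→00: 7+14+13+12+3+9 = 58
00→T5→H7→C8→Y6→M9→00: 7+14+13+11+3+6 = 54
00→T5→H7→Y6→M9→C8→00: 7+14+24+3+12+10 = 70
00→T5→H7→Y6→C8→M9→00: 7+14+24+11+12+6 = 74
00→T5→M9→H7→C8→Y6→00: 7+9+21+13+11+9 = 70
00→T5→M9→H7→Y6→C8→00: 7+9+21+24+11+10 = 82
00→T5→M9→C8→H7→Y6→00: 7+9+12+13+24+9 = 74
00→T5→M9→C8→Y6→H7→00: 7+9+12+11+24+15 = 78
00→T5→M9→Y6→H7→C8→00: 7+9+3+24+13+10 = 66
00→T5→M9→Y6→C8→H7→00: 7+9+3+11+13+15 = 58
00→T5→C8→H7→M9→Y6→00: 7+3+13+21+3+9 = 56
00→T5→C8→H7→Y6→M9→00: 7+3+13+24+3+6 = 56
… (46 more)
00→H7→C8→T5→Y6→M9→00: 15+13+3+10+3+6 = 50  ← best
The minimum is 50.
One optimal route: 00 → H7 → C8 → T5 → Y6 → M9 → 00 (or its reverse).

Minimum total distance: 50.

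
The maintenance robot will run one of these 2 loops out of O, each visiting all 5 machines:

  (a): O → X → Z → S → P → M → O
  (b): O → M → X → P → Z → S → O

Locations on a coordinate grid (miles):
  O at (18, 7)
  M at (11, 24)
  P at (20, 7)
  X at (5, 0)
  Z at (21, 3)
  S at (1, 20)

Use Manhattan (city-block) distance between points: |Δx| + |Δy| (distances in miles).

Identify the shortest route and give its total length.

(a): 20 + 19 + 37 + 32 + 26 + 24 = 158
(b): 24 + 30 + 22 + 5 + 37 + 30 = 148

148 miles — (b) is the shortest.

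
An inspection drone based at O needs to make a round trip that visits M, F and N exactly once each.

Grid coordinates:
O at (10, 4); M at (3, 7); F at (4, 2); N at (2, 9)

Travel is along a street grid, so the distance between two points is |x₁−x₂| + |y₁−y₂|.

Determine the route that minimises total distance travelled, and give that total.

There are 3 distinct closed tours to check (reversals are equivalent).
O-M-F-N-O: 10+6+9+13 = 38
O-M-N-F-O: 10+3+9+8 = 30
O-F-M-N-O: 8+6+3+13 = 30
The minimum is 30.
One optimal route: O → M → N → F → O (or its reverse).

30 — the shortest possible round trip.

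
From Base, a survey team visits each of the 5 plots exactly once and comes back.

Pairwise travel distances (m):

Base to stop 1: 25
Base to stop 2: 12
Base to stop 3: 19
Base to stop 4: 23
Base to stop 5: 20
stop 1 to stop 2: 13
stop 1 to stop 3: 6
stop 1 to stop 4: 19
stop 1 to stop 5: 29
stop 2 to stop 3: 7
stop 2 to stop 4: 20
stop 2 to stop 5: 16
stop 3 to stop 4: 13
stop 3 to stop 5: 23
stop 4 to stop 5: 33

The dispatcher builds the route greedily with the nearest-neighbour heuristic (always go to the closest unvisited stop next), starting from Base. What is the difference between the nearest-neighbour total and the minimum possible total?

Base: stop 2=12, stop 3=19, stop 5=20, stop 4=23, stop 1=25 ⇒ stop 2
stop 2: stop 3=7, stop 1=13, stop 5=16, stop 4=20 ⇒ stop 3
stop 3: stop 1=6, stop 4=13, stop 5=23 ⇒ stop 1
stop 1: stop 4=19, stop 5=29 ⇒ stop 4
stop 4: stop 5=33 ⇒ stop 5
NN route Base → stop 2 → stop 3 → stop 1 → stop 4 → stop 5 → Base costs 97.
Optimal: Base → stop 4 → stop 1 → stop 3 → stop 2 → stop 5 → Base costs 91 (by enumerating all 60 distinct tours).
Excess = 97 − 91 = 6.

6 m longer than the optimal tour.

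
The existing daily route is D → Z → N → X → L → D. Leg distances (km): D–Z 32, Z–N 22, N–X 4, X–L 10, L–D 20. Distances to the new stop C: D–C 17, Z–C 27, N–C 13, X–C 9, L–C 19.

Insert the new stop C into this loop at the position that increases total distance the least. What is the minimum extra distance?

Minimum extra distance: 12 km, inserting C between D and Z.

Insertion cost between consecutive stops i–j is d(i,C) + d(C,j) − d(i,j):
  between D and Z: 17 + 27 − 32 = 12
  between Z and N: 27 + 13 − 22 = 18
  between N and X: 13 + 9 − 4 = 18
  between X and L: 9 + 19 − 10 = 18
  between L and D: 19 + 17 − 20 = 16
Cheapest insertion is between D and Z, adding 12.
New total = 88 + 12 = 100.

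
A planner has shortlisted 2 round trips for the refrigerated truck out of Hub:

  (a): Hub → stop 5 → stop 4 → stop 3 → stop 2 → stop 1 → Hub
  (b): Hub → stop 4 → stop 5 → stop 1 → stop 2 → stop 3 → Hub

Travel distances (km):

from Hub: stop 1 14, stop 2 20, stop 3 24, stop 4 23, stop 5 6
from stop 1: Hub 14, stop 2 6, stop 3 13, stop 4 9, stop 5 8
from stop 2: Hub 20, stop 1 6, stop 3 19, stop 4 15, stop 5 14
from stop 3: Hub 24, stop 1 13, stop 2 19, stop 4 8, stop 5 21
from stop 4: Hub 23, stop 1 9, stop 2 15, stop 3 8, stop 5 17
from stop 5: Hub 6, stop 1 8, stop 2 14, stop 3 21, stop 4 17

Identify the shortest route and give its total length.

(a): 6 + 17 + 8 + 19 + 6 + 14 = 70
(b): 23 + 17 + 8 + 6 + 19 + 24 = 97

Shortest is (a), total 70 km.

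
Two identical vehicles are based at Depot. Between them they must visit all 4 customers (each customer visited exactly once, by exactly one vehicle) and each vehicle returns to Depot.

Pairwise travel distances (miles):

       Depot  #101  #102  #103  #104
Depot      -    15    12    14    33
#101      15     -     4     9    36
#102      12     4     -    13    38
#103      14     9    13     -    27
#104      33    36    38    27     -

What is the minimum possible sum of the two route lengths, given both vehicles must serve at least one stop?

Minimum combined distance: 105 miles.

There are 2^3 − 1 = 7 ways to divide the 4 stops into two non-empty groups. For each, the best each vehicle can do is its own shortest tour through its group:
  {#101} + {#102, #103, #104}: 30 + 85 = 115
  {#102} + {#101, #103, #104}: 24 + 84 = 108
  {#101, #102} + {#103, #104}: 31 + 74 = 105
  {#103} + {#101, #102, #104}: 28 + 85 = 113
  {#101, #103} + {#102, #104}: 38 + 83 = 121
  {#102, #103} + {#101, #104}: 39 + 84 = 123
  … (7 splits in total)
Best: vehicle 1 Depot → #101 → #102 → Depot = 31; vehicle 2 Depot → #103 → #104 → Depot = 74; combined 105.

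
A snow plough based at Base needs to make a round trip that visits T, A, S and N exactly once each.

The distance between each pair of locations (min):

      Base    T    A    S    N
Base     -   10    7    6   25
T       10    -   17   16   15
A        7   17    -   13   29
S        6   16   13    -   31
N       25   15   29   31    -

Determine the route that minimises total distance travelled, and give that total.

73 min — the shortest possible round trip.

Base-T-A-S-N-Base: 10+17+13+31+25 = 96
Base-T-A-N-S-Base: 10+17+29+31+6 = 93
Base-T-S-A-N-Base: 10+16+13+29+25 = 93
Base-T-S-N-A-Base: 10+16+31+29+7 = 93
Base-T-N-A-S-Base: 10+15+29+13+6 = 73
Base-T-N-S-A-Base: 10+15+31+13+7 = 76
Base-A-T-S-N-Base: 7+17+16+31+25 = 96
Base-A-T-N-S-Base: 7+17+15+31+6 = 76
Base-A-S-T-N-Base: 7+13+16+15+25 = 76
Base-A-N-T-S-Base: 7+29+15+16+6 = 73
Base-S-T-A-N-Base: 6+16+17+29+25 = 93
Base-S-A-T-N-Base: 6+13+17+15+25 = 76
The minimum is 73.
One optimal route: Base → T → N → A → S → Base (or its reverse).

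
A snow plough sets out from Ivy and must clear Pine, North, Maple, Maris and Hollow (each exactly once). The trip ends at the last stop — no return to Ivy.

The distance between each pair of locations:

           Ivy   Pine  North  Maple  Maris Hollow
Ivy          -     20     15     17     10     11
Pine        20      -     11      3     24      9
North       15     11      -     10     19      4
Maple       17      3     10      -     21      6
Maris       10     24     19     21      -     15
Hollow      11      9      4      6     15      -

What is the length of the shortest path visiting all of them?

Shortest open route: 42.

There are 5! = 120 possible orderings.
Ivy→Pine→North→Maple→Maris→Hollow: 20+11+10+21+15 = 77
Ivy→Pine→North→Maple→Hollow→Maris: 20+11+10+6+15 = 62
Ivy→Pine→North→Maris→Maple→Hollow: 20+11+19+21+6 = 77
Ivy→Pine→North→Maris→Hollow→Maple: 20+11+19+15+6 = 71
Ivy→Pine→North→Hollow→Maple→Maris: 20+11+4+6+21 = 62
Ivy→Pine→North→Hollow→Maris→Maple: 20+11+4+15+21 = 71
Ivy→Pine→Maple→North→Maris→Hollow: 20+3+10+19+15 = 67
Ivy→Pine→Maple→North→Hollow→Maris: 20+3+10+4+15 = 52
Ivy→Pine→Maple→Maris→North→Hollow: 20+3+21+19+4 = 67
Ivy→Pine→Maple→Maris→Hollow→North: 20+3+21+15+4 = 63
Ivy→Pine→Maple→Hollow→North→Maris: 20+3+6+4+19 = 52
Ivy→Pine→Maple→Hollow→Maris→North: 20+3+6+15+19 = 63
Ivy→Pine→Maris→North→Maple→Hollow: 20+24+19+10+6 = 79
Ivy→Pine→Maris→North→Hollow→Maple: 20+24+19+4+6 = 73
… (106 more)
Ivy→Maris→North→Hollow→Maple→Pine: 10+19+4+6+3 = 42  ← best
The minimum is 42.
One shortest path: Ivy → Maris → North → Hollow → Maple → Pine.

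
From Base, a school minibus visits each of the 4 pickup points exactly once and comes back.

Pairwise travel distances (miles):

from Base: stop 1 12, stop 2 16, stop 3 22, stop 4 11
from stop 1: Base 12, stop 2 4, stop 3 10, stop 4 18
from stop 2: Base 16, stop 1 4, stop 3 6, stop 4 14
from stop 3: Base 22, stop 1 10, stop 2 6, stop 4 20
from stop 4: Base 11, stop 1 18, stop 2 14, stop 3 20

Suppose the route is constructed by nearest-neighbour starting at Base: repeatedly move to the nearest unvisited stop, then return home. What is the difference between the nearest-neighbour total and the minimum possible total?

From Base: stop 4=11, stop 1=12, stop 2=16, stop 3=22 → choose stop 4 (11).
From stop 4: stop 2=14, stop 1=18, stop 3=20 → choose stop 2 (14).
From stop 2: stop 1=4, stop 3=6 → choose stop 1 (4).
From stop 1: stop 3=10 → choose stop 3 (10).
NN route Base → stop 4 → stop 2 → stop 1 → stop 3 → Base costs 61.
Optimal: Base → stop 1 → stop 2 → stop 3 → stop 4 → Base costs 53 (by enumerating all 12 distinct tours).
Excess = 61 − 53 = 8.

8 miles longer than the optimal tour.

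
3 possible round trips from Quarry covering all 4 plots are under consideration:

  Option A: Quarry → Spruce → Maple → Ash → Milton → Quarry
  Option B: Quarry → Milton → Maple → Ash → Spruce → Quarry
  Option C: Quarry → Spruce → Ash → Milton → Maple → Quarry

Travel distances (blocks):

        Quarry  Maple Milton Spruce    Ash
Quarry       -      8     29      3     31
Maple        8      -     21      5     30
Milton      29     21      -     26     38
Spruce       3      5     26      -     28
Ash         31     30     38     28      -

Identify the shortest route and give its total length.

98 blocks — Option C is the shortest.

Option A: 3 + 5 + 30 + 38 + 29 = 105
Option B: 29 + 21 + 30 + 28 + 3 = 111
Option C: 3 + 28 + 38 + 21 + 8 = 98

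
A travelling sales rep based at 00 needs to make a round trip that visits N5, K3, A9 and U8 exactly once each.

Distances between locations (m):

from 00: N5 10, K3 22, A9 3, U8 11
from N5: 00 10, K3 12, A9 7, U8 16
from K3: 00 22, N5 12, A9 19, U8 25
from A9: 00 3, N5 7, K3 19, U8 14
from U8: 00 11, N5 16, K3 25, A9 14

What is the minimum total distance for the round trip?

There are 12 distinct closed tours to check (reversals are equivalent).
00 → N5 → K3 → A9 → U8 → 00: 10+12+19+14+11 = 66
00 → N5 → K3 → U8 → A9 → 00: 10+12+25+14+3 = 64
00 → N5 → A9 → K3 → U8 → 00: 10+7+19+25+11 = 72
00 → N5 → A9 → U8 → K3 → 00: 10+7+14+25+22 = 78
00 → N5 → U8 → K3 → A9 → 00: 10+16+25+19+3 = 73
00 → N5 → U8 → A9 → K3 → 00: 10+16+14+19+22 = 81
00 → K3 → N5 → A9 → U8 → 00: 22+12+7+14+11 = 66
00 → K3 → N5 → U8 → A9 → 00: 22+12+16+14+3 = 67
00 → K3 → A9 → N5 → U8 → 00: 22+19+7+16+11 = 75
00 → K3 → U8 → N5 → A9 → 00: 22+25+16+7+3 = 73
00 → A9 → N5 → K3 → U8 → 00: 3+7+12+25+11 = 58
00 → A9 → K3 → N5 → U8 → 00: 3+19+12+16+11 = 61
The minimum is 58.
One optimal route: 00 → A9 → N5 → K3 → U8 → 00 (or its reverse).

58 m — the shortest possible round trip.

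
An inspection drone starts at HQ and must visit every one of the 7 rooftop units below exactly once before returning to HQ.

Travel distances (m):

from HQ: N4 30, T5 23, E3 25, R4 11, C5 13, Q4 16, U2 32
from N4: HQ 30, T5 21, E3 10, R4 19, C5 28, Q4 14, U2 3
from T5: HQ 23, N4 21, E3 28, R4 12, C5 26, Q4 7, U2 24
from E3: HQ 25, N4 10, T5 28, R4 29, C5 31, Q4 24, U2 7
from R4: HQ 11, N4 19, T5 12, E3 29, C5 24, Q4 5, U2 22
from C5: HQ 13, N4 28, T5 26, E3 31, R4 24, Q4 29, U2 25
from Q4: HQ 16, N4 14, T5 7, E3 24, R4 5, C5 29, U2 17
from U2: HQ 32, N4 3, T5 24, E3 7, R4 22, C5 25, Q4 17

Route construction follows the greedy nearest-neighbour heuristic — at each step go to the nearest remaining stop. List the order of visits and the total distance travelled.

98 m along HQ → R4 → Q4 → T5 → N4 → U2 → E3 → C5 → HQ.

HQ → [R4:11 / C5:13 / Q4:16 / T5:23 / E3:25 / N4:30 / U2:32] → R4 (11)
R4 → [Q4:5 / T5:12 / N4:19 / U2:22 / C5:24 / E3:29] → Q4 (5)
Q4 → [T5:7 / N4:14 / U2:17 / E3:24 / C5:29] → T5 (7)
T5 → [N4:21 / U2:24 / C5:26 / E3:28] → N4 (21)
N4 → [U2:3 / E3:10 / C5:28] → U2 (3)
U2 → [E3:7 / C5:25] → E3 (7)
E3 → [C5:31] → C5 (31)
Return C5→HQ: 13.
Total = 11 + 5 + 7 + 21 + 3 + 7 + 31 + 13 = 98.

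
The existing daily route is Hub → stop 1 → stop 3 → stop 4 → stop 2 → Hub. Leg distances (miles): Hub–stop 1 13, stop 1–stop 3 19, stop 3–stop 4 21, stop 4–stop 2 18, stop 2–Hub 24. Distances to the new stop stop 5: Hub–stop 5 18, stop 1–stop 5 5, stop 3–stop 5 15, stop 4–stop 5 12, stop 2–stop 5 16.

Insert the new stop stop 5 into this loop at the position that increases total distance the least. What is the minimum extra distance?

+1 miles — insert stop 5 between stop 1 and stop 3.

Insertion cost between consecutive stops i–j is d(i,stop 5) + d(stop 5,j) − d(i,j):
  between Hub and stop 1: 18 + 5 − 13 = 10
  between stop 1 and stop 3: 5 + 15 − 19 = 1
  between stop 3 and stop 4: 15 + 12 − 21 = 6
  between stop 4 and stop 2: 12 + 16 − 18 = 10
  between stop 2 and Hub: 16 + 18 − 24 = 10
Cheapest insertion is between stop 1 and stop 3, adding 1.
New total = 95 + 1 = 96.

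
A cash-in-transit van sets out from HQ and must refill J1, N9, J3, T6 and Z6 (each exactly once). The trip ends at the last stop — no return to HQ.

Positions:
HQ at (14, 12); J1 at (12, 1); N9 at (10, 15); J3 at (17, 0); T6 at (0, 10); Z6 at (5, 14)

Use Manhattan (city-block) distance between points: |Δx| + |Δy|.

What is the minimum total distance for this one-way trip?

There are 5! = 120 possible orderings.
HQ - J1 - N9 - J3 - T6 - Z6: 13+16+22+27+9 = 87
HQ - J1 - N9 - J3 - Z6 - T6: 13+16+22+26+9 = 86
HQ - J1 - N9 - T6 - J3 - Z6: 13+16+15+27+26 = 97
HQ - J1 - N9 - T6 - Z6 - J3: 13+16+15+9+26 = 79
HQ - J1 - N9 - Z6 - J3 - T6: 13+16+6+26+27 = 88
HQ - J1 - N9 - Z6 - T6 - J3: 13+16+6+9+27 = 71
HQ - J1 - J3 - N9 - T6 - Z6: 13+6+22+15+9 = 65
HQ - J1 - J3 - N9 - Z6 - T6: 13+6+22+6+9 = 56
HQ - J1 - J3 - T6 - N9 - Z6: 13+6+27+15+6 = 67
HQ - J1 - J3 - T6 - Z6 - N9: 13+6+27+9+6 = 61
HQ - J1 - J3 - Z6 - N9 - T6: 13+6+26+6+15 = 66
HQ - J1 - J3 - Z6 - T6 - N9: 13+6+26+9+15 = 69
HQ - J1 - T6 - N9 - J3 - Z6: 13+21+15+22+26 = 97
HQ - J1 - T6 - N9 - Z6 - J3: 13+21+15+6+26 = 81
… (106 more)
HQ - N9 - Z6 - T6 - J1 - J3: 7+6+9+21+6 = 49  ← best
The minimum is 49.
One shortest path: HQ → N9 → Z6 → T6 → J1 → J3.

Shortest open route: 49.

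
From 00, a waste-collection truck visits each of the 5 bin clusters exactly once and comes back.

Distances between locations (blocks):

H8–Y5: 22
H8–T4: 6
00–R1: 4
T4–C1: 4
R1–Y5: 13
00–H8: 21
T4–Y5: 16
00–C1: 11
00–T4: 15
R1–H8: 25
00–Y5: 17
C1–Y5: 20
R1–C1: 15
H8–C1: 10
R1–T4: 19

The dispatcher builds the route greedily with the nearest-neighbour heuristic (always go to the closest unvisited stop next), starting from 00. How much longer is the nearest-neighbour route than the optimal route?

8 blocks longer than the optimal tour.

00: R1=4, C1=11, T4=15, Y5=17, H8=21 ⇒ R1
R1: Y5=13, C1=15, T4=19, H8=25 ⇒ Y5
Y5: T4=16, C1=20, H8=22 ⇒ T4
T4: C1=4, H8=6 ⇒ C1
C1: H8=10 ⇒ H8
NN route 00 → R1 → Y5 → T4 → C1 → H8 → 00 costs 68.
Optimal: 00 → R1 → Y5 → H8 → T4 → C1 → 00 costs 60 (by enumerating all 60 distinct tours).
Excess = 68 − 60 = 8.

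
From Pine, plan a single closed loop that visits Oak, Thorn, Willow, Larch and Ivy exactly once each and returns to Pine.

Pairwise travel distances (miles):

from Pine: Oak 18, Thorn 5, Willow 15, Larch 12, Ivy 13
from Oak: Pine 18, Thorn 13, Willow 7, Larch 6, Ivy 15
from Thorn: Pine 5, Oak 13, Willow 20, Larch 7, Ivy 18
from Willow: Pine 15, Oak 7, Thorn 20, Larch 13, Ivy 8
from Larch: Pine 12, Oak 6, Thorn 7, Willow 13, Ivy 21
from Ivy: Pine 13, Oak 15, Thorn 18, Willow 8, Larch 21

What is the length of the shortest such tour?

46 miles — the shortest possible round trip.

With 5 stops there are 5!/2 = 60 distinct round trips (a route and its reverse cost the same).
Pine→Oak→Thorn→Willow→Larch→Ivy→Pine: 18+13+20+13+21+13 = 98
Pine→Oak→Thorn→Willow→Ivy→Larch→Pine: 18+13+20+8+21+12 = 92
Pine→Oak→Thorn→Larch→Willow→Ivy→Pine: 18+13+7+13+8+13 = 72
Pine→Oak→Thorn→Larch→Ivy→Willow→Pine: 18+13+7+21+8+15 = 82
Pine→Oak→Thorn→Ivy→Willow→Larch→Pine: 18+13+18+8+13+12 = 82
Pine→Oak→Thorn→Ivy→Larch→Willow→Pine: 18+13+18+21+13+15 = 98
Pine→Oak→Willow→Thorn→Larch→Ivy→Pine: 18+7+20+7+21+13 = 86
Pine→Oak→Willow→Thorn→Ivy→Larch→Pine: 18+7+20+18+21+12 = 96
Pine→Oak→Willow→Larch→Thorn→Ivy→Pine: 18+7+13+7+18+13 = 76
Pine→Oak→Willow→Larch→Ivy→Thorn→Pine: 18+7+13+21+18+5 = 82
Pine→Oak→Willow→Ivy→Thorn→Larch→Pine: 18+7+8+18+7+12 = 70
Pine→Oak→Willow→Ivy→Larch→Thorn→Pine: 18+7+8+21+7+5 = 66
Pine→Oak→Larch→Thorn→Willow→Ivy→Pine: 18+6+7+20+8+13 = 72
Pine→Oak→Larch→Thorn→Ivy→Willow→Pine: 18+6+7+18+8+15 = 72
… (46 more)
Pine→Thorn→Larch→Oak→Willow→Ivy→Pine: 5+7+6+7+8+13 = 46  ← best
The minimum is 46.
One optimal route: Pine → Thorn → Larch → Oak → Willow → Ivy → Pine (or its reverse).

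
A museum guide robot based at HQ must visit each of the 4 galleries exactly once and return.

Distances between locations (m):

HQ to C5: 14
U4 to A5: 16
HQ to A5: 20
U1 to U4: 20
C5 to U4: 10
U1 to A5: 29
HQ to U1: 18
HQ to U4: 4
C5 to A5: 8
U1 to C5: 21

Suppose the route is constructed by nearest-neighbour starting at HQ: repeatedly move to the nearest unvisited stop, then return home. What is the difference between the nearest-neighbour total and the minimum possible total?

From HQ: U4=4, C5=14, U1=18, A5=20 → choose U4 (4).
From U4: C5=10, A5=16, U1=20 → choose C5 (10).
From C5: A5=8, U1=21 → choose A5 (8).
From A5: U1=29 → choose U1 (29).
NN route HQ → U4 → C5 → A5 → U1 → HQ costs 69.
Optimal: HQ → U1 → C5 → A5 → U4 → HQ costs 67 (by enumerating all 12 distinct tours).
Excess = 69 − 67 = 2.

Excess over optimum: 2 m.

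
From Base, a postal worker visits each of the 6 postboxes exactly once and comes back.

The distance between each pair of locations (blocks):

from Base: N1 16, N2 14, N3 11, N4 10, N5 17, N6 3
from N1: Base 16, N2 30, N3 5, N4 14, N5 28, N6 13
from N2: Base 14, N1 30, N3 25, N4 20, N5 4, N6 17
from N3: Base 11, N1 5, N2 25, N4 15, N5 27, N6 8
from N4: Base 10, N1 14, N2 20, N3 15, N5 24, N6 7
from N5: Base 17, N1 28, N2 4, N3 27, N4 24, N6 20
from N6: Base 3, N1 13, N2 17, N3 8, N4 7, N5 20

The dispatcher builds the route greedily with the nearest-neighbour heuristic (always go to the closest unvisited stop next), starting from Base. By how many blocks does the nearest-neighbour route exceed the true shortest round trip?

The nearest-neighbour route is 4 blocks longer than optimal.

From Base: N6=3, N4=10, N3=11, N2=14, N1=16, N5=17 → choose N6 (3).
From N6: N4=7, N3=8, N1=13, N2=17, N5=20 → choose N4 (7).
From N4: N1=14, N3=15, N2=20, N5=24 → choose N1 (14).
From N1: N3=5, N5=28, N2=30 → choose N3 (5).
From N3: N2=25, N5=27 → choose N2 (25).
From N2: N5=4 → choose N5 (4).
NN route Base → N6 → N4 → N1 → N3 → N2 → N5 → Base costs 75.
Optimal: Base → N5 → N2 → N4 → N1 → N3 → N6 → Base costs 71 (by enumerating all 360 distinct tours).
Excess = 75 − 71 = 4.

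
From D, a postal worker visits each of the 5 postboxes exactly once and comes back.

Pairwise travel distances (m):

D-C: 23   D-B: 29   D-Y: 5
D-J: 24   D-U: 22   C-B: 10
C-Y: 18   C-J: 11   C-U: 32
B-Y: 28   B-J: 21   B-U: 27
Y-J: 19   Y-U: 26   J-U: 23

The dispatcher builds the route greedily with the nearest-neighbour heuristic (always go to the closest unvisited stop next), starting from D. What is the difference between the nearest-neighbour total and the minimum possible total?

D: Y=5, U=22, C=23, J=24, B=29 ⇒ Y
Y: C=18, J=19, U=26, B=28 ⇒ C
C: B=10, J=11, U=32 ⇒ B
B: J=21, U=27 ⇒ J
J: U=23 ⇒ U
NN route D → Y → C → B → J → U → D costs 99.
Optimal: D → Y → J → C → B → U → D costs 94 (by enumerating all 60 distinct tours).
Excess = 99 − 94 = 5.

Excess over optimum: 5 m.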